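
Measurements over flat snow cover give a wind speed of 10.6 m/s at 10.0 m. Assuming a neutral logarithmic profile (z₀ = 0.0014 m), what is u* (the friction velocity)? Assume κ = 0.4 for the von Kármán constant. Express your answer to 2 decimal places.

Log law: V(z) = (u*/κ) · ln(z/z₀) ⇒ u* = κ · V / ln(z/z₀)
u* = 0.4 × 10.6 / ln(10.0/0.0014) = 0.4 × 10.6 / 8.8739
   = 4.2400 / 8.8739 = 0.4778 m/s

u* ≈ 0.48 m/s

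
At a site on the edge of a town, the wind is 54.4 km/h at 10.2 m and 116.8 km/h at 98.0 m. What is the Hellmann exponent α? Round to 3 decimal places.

α ≈ 0.338

Power law: V₂/V₁ = (z₂/z₁)^α ⇒ α = ln(V₂/V₁) / ln(z₂/z₁)
α = ln(116.8/54.4) / ln(98.0/10.2) = ln(2.1471) / ln(9.6078)
  = 0.76410 / 2.26258 = 0.33771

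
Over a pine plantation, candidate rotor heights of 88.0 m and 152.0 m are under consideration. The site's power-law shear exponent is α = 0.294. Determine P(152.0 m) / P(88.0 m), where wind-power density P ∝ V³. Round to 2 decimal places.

1.62

Speed ratio: V_B/V_A = (z_B/z_A)^α = (152.0/88.0)^0.294 = (1.7273)^0.294 = 1.17431
Power-density ratio: P_B/P_A = (V_B/V_A)³ = (1.17431)³ = 1.61939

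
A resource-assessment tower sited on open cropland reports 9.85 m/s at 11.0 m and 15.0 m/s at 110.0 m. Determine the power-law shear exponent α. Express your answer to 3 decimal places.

Power law: V₂/V₁ = (z₂/z₁)^α ⇒ α = ln(V₂/V₁) / ln(z₂/z₁)
α = ln(15.0/9.85) / ln(110.0/11.0) = ln(1.5228) / ln(10.0000)
  = 0.42058 / 2.30259 = 0.18266

α ≈ 0.183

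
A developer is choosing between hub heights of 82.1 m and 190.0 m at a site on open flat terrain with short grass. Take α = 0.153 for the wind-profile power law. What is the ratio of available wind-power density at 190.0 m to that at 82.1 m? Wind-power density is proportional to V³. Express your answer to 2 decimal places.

Speed ratio: V_B/V_A = (z_B/z_A)^α = (190.0/82.1)^0.153 = (2.3143)^0.153 = 1.13699
Power-density ratio: P_B/P_A = (V_B/V_A)³ = (1.13699)³ = 1.46982

1.47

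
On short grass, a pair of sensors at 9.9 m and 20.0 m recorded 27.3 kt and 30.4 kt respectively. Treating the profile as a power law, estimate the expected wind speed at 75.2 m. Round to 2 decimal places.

37.23 kt

First find α: α = ln(V₂/V₁)/ln(z₂/z₁) = ln(30.4/27.3)/ln(20.0/9.9) = 0.10756/0.70320 = 0.1530
Extrapolate from 20.0 m to 75.2 m: V₃ = 30.4 × (75.2/20.0)^0.1530 = 30.4 × 1.2245 = 37.2263 kt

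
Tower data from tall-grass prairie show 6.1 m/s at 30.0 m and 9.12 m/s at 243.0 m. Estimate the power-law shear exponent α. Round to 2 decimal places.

α ≈ 0.19

Power law: V₂/V₁ = (z₂/z₁)^α ⇒ α = ln(V₂/V₁) / ln(z₂/z₁)
α = ln(9.12/6.1) / ln(243.0/30.0) = ln(1.4951) / ln(8.1000)
  = 0.40218 / 2.09186 = 0.19226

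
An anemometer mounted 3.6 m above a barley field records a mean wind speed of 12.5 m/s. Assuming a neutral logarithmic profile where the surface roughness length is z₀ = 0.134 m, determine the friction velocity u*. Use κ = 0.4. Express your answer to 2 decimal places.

Log law: V(z) = (u*/κ) · ln(z/z₀) ⇒ u* = κ · V / ln(z/z₀)
u* = 0.4 × 12.5 / ln(3.6/0.134) = 0.4 × 12.5 / 3.2908
   = 5.0000 / 3.2908 = 1.5194 m/s

u* ≈ 1.52 m/s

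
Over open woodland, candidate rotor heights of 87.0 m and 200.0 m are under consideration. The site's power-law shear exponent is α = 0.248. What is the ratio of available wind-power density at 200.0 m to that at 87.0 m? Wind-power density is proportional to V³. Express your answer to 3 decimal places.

Speed ratio: V_B/V_A = (z_B/z_A)^α = (200.0/87.0)^0.248 = (2.2989)^0.248 = 1.22929
Power-density ratio: P_B/P_A = (V_B/V_A)³ = (1.22929)³ = 1.85765

1.858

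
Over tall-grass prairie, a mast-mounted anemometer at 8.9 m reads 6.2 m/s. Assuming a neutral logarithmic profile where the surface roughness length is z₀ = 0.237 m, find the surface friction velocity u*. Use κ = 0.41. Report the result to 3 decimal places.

u* ≈ 0.701 m/s

Log law: V(z) = (u*/κ) · ln(z/z₀) ⇒ u* = κ · V / ln(z/z₀)
u* = 0.41 × 6.2 / ln(8.9/0.237) = 0.41 × 6.2 / 3.6257
   = 2.5420 / 3.6257 = 0.7011 m/s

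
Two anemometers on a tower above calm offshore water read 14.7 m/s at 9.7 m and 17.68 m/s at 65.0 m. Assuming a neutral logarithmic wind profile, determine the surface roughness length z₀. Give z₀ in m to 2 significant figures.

Log law: V(z) ∝ ln(z/z₀). With r = V₁/V₂ = 14.7/17.68 = 0.83145,
r · ln(z₂/z₀) = ln(z₁/z₀) ⇒ ln z₀ = (ln z₁ − r·ln z₂)/(1 − r)
ln z₀ = (2.27213 − 0.83145×4.17439) / 0.16855 = -7.1115
z₀ = exp(-7.1115) = 0.0008157 m

z₀ ≈ 0.00082 m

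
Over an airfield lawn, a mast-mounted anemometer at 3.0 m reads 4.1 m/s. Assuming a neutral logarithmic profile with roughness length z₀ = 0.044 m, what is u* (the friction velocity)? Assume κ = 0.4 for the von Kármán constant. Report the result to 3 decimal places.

u* ≈ 0.388 m/s

Log law: V(z) = (u*/κ) · ln(z/z₀) ⇒ u* = κ · V / ln(z/z₀)
u* = 0.4 × 4.1 / ln(3.0/0.044) = 0.4 × 4.1 / 4.2222
   = 1.6400 / 4.2222 = 0.3884 m/s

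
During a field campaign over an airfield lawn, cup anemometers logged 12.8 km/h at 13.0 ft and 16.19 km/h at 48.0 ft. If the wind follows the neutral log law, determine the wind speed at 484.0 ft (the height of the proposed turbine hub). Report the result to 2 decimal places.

22.19 km/h

Log law: V ∝ ln(z/z₀). From the pair, with r = V₁/V₂ = 0.79061,
ln z₀ = (ln z₁ − r·ln z₂)/(1 − r) = (2.5649 − 0.79061×3.8712)/0.20939 = -2.3672 → z₀ = 0.09374 ft
V₃ = V₁ · ln(z₃/z₀)/ln(z₁/z₀) = 12.8 × 8.5493/4.9322 = 22.1872 km/h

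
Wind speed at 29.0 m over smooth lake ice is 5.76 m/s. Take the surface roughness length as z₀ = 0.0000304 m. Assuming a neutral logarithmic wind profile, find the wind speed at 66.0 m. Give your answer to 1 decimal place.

6.1 m/s

Log law: V(z) ∝ ln(z/z₀), so V₂/V₁ = ln(z₂/z₀) / ln(z₁/z₀).
ln(66.0/0.0000304) = 14.5907, ln(29.0/0.0000304) = 13.7684
V₂ = 5.76 × 14.5907/13.7684 = 5.76 × 1.0597 = 6.1040 m/s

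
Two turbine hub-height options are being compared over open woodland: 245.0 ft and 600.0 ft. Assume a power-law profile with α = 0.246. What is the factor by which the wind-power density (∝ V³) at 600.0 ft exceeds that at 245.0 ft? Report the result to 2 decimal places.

1.94

Speed ratio: V_B/V_A = (z_B/z_A)^α = (600.0/245.0)^0.246 = (2.4490)^0.246 = 1.24649
Power-density ratio: P_B/P_A = (V_B/V_A)³ = (1.24649)³ = 1.93674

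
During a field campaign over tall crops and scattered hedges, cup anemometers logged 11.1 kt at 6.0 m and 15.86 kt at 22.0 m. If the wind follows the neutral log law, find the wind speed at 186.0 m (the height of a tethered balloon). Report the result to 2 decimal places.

23.68 kt

Log law: V ∝ ln(z/z₀). From the pair, with r = V₁/V₂ = 0.69987,
ln z₀ = (ln z₁ − r·ln z₂)/(1 − r) = (1.7918 − 0.69987×3.0910)/0.30013 = -1.2381 → z₀ = 0.2899 m
V₃ = V₁ · ln(z₃/z₀)/ln(z₁/z₀) = 11.1 × 6.4638/3.0298 = 23.6806 kt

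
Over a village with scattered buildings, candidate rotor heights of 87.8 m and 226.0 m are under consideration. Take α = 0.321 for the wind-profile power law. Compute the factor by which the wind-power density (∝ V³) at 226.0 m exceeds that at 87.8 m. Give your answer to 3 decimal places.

2.486

Speed ratio: V_B/V_A = (z_B/z_A)^α = (226.0/87.8)^0.321 = (2.5740)^0.321 = 1.35459
Power-density ratio: P_B/P_A = (V_B/V_A)³ = (1.35459)³ = 2.48554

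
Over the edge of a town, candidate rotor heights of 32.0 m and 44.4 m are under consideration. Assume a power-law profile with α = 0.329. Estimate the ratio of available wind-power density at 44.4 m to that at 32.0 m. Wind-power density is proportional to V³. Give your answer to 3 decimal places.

1.382

Speed ratio: V_B/V_A = (z_B/z_A)^α = (44.4/32.0)^0.329 = (1.3875)^0.329 = 1.11377
Power-density ratio: P_B/P_A = (V_B/V_A)³ = (1.11377)³ = 1.38161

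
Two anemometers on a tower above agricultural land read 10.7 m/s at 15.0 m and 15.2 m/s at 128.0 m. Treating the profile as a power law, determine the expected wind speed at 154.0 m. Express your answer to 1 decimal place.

15.7 m/s

First find α: α = ln(V₂/V₁)/ln(z₂/z₁) = ln(15.2/10.7)/ln(128.0/15.0) = 0.35105/2.14398 = 0.1637
Extrapolate from 128.0 m to 154.0 m: V₃ = 15.2 × (154.0/128.0)^0.1637 = 15.2 × 1.0307 = 15.6673 m/s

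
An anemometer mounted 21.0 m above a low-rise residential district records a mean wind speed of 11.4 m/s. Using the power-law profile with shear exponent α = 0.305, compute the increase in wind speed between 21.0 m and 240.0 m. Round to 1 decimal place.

12.6 m/s

Power law: V₂ = V₁ · (z₂/z₁)^α = 11.4 × (11.4286)^0.305 = 23.9658 m/s
ΔV = 23.9658 − 11.4 = 12.5658 m/s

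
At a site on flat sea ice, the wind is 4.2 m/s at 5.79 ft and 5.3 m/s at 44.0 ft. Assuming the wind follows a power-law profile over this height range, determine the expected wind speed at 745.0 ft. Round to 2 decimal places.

7.33 m/s

First find α: α = ln(V₂/V₁)/ln(z₂/z₁) = ln(5.3/4.2)/ln(44.0/5.79) = 0.23262/2.02806 = 0.1147
Extrapolate from 44.0 ft to 745.0 ft: V₃ = 5.3 × (745.0/44.0)^0.1147 = 5.3 × 1.3834 = 7.3318 m/s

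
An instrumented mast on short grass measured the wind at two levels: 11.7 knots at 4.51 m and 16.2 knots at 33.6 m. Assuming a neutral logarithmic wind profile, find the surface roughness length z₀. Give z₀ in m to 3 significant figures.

Log law: V(z) ∝ ln(z/z₀). With r = V₁/V₂ = 11.7/16.2 = 0.72222,
r · ln(z₂/z₀) = ln(z₁/z₀) ⇒ ln z₀ = (ln z₁ − r·ln z₂)/(1 − r)
ln z₀ = (1.50630 − 0.72222×3.51453) / 0.27778 = -3.7151
z₀ = exp(-3.7151) = 0.02435 m

z₀ ≈ 0.0244 m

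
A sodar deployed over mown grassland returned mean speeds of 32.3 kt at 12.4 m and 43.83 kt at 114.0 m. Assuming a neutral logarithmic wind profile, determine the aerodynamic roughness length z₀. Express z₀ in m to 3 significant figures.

Log law: V(z) ∝ ln(z/z₀). With r = V₁/V₂ = 32.3/43.83 = 0.73694,
r · ln(z₂/z₀) = ln(z₁/z₀) ⇒ ln z₀ = (ln z₁ − r·ln z₂)/(1 − r)
ln z₀ = (2.51770 − 0.73694×4.73620) / 0.26306 = -3.6972
z₀ = exp(-3.6972) = 0.02479 m

z₀ ≈ 0.0248 m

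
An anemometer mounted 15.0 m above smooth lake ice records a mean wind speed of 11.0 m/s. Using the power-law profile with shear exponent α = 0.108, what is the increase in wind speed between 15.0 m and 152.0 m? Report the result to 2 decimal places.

3.13 m/s

Power law: V₂ = V₁ · (z₂/z₁)^α = 11.0 × (10.1333)^0.108 = 14.1258 m/s
ΔV = 14.1258 − 11.0 = 3.1258 m/s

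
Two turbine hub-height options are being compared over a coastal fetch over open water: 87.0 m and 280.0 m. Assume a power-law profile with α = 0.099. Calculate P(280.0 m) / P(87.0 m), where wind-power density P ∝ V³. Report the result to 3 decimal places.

1.415

Speed ratio: V_B/V_A = (z_B/z_A)^α = (280.0/87.0)^0.099 = (3.2184)^0.099 = 1.12268
Power-density ratio: P_B/P_A = (V_B/V_A)³ = (1.12268)³ = 1.41504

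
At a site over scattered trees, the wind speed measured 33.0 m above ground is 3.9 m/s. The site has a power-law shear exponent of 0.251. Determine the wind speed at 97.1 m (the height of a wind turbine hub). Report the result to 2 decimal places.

Power-law profile: V₂ = V₁ · (z₂/z₁)^α
V₂ = 3.9 × (97.1/33.0)^0.251 = 3.9 × (2.9424)^0.251
    = 3.9 × 1.3111 = 5.1134 m/s

5.11 m/s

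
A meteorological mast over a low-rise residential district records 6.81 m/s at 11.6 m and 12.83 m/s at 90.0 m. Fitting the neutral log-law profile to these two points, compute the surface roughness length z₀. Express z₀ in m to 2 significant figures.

z₀ ≈ 1.1 m

Log law: V(z) ∝ ln(z/z₀). With r = V₁/V₂ = 6.81/12.83 = 0.53079,
r · ln(z₂/z₀) = ln(z₁/z₀) ⇒ ln z₀ = (ln z₁ − r·ln z₂)/(1 − r)
ln z₀ = (2.45101 − 0.53079×4.49981) / 0.46921 = 0.1333
z₀ = exp(0.1333) = 1.143 m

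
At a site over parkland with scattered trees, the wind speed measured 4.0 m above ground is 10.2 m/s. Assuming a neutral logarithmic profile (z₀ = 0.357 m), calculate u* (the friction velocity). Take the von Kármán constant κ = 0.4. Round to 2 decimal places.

Log law: V(z) = (u*/κ) · ln(z/z₀) ⇒ u* = κ · V / ln(z/z₀)
u* = 0.4 × 10.2 / ln(4.0/0.357) = 0.4 × 10.2 / 2.4163
   = 4.0800 / 2.4163 = 1.6885 m/s

u* ≈ 1.69 m/s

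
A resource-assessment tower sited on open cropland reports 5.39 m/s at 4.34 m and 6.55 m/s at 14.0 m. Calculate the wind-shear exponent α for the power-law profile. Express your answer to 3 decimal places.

α ≈ 0.166

Power law: V₂/V₁ = (z₂/z₁)^α ⇒ α = ln(V₂/V₁) / ln(z₂/z₁)
α = ln(6.55/5.39) / ln(14.0/4.34) = ln(1.2152) / ln(3.2258)
  = 0.19492 / 1.17118 = 0.16643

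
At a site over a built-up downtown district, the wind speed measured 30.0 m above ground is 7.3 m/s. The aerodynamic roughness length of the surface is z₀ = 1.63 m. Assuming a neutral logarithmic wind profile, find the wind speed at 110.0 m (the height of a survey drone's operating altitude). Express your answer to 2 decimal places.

10.56 m/s

Log law: V(z) ∝ ln(z/z₀), so V₂/V₁ = ln(z₂/z₀) / ln(z₁/z₀).
ln(110.0/1.63) = 4.2119, ln(30.0/1.63) = 2.9126
V₂ = 7.3 × 4.2119/2.9126 = 7.3 × 1.4461 = 10.5564 m/s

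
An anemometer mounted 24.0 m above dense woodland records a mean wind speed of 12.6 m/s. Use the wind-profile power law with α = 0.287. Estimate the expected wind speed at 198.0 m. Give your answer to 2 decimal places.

Power-law profile: V₂ = V₁ · (z₂/z₁)^α
V₂ = 12.6 × (198.0/24.0)^0.287 = 12.6 × (8.2500)^0.287
    = 12.6 × 1.8324 = 23.0883 m/s

23.09 m/s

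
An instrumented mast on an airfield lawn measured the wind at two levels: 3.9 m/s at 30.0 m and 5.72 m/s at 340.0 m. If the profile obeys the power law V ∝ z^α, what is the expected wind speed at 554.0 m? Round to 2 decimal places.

First find α: α = ln(V₂/V₁)/ln(z₂/z₁) = ln(5.72/3.9)/ln(340.0/30.0) = 0.38299/2.42775 = 0.1578
Extrapolate from 340.0 m to 554.0 m: V₃ = 5.72 × (554.0/340.0)^0.1578 = 5.72 × 1.0801 = 6.1780 m/s

6.18 m/s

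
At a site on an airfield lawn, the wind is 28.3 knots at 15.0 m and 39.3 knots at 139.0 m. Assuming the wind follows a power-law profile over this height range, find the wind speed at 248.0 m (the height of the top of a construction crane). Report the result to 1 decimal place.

42.8 knots

First find α: α = ln(V₂/V₁)/ln(z₂/z₁) = ln(39.3/28.3)/ln(139.0/15.0) = 0.32836/2.22642 = 0.1475
Extrapolate from 139.0 m to 248.0 m: V₃ = 39.3 × (248.0/139.0)^0.1475 = 39.3 × 1.0891 = 42.8031 knots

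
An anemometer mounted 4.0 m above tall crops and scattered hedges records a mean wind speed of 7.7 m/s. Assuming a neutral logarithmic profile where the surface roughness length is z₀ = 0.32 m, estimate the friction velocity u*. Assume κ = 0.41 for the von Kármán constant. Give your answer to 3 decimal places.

Log law: V(z) = (u*/κ) · ln(z/z₀) ⇒ u* = κ · V / ln(z/z₀)
u* = 0.41 × 7.7 / ln(4.0/0.32) = 0.41 × 7.7 / 2.5257
   = 3.1570 / 2.5257 = 1.2499 m/s

u* ≈ 1.250 m/s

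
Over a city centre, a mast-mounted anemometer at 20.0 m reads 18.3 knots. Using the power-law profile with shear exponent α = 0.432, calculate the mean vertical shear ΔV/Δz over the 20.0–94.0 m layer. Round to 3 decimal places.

0.235 knots/m

Power law: V₂ = V₁ · (z₂/z₁)^α = 18.3 × (4.7000)^0.432 = 35.7106 knots
ΔV/Δz = (35.7106 − 18.3)/(94.0 − 20.0) = 17.4106/74.0000 = 0.23528 knots/m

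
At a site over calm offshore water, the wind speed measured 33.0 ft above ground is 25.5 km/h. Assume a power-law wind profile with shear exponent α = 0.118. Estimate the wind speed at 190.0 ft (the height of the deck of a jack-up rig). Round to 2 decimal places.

31.35 km/h

Power-law profile: V₂ = V₁ · (z₂/z₁)^α
V₂ = 25.5 × (190.0/33.0)^0.118 = 25.5 × (5.7576)^0.118
    = 25.5 × 1.2294 = 31.3508 km/h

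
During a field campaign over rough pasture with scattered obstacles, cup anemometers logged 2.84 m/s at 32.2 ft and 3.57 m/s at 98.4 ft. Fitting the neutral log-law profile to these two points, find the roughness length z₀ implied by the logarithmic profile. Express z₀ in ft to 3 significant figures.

Log law: V(z) ∝ ln(z/z₀). With r = V₁/V₂ = 2.84/3.57 = 0.79552,
r · ln(z₂/z₀) = ln(z₁/z₀) ⇒ ln z₀ = (ln z₁ − r·ln z₂)/(1 − r)
ln z₀ = (3.47197 − 0.79552×4.58904) / 0.20448 = -0.8739
z₀ = exp(-0.8739) = 0.4173 ft

z₀ ≈ 0.417 ft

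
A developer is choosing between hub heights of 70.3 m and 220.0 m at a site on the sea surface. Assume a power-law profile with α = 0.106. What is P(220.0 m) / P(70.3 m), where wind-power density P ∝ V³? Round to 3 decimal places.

1.437

Speed ratio: V_B/V_A = (z_B/z_A)^α = (220.0/70.3)^0.106 = (3.1294)^0.106 = 1.12855
Power-density ratio: P_B/P_A = (V_B/V_A)³ = (1.12855)³ = 1.43734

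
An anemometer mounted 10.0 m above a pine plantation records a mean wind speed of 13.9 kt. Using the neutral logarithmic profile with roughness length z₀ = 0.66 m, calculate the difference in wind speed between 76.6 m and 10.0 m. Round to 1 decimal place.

Log law: V₂ = V₁ · ln(z₂/z₀)/ln(z₁/z₀) = 13.9 × 4.7541/2.7181 = 24.3119 kt
ΔV = 24.3119 − 13.9 = 10.4119 kt

10.4 kt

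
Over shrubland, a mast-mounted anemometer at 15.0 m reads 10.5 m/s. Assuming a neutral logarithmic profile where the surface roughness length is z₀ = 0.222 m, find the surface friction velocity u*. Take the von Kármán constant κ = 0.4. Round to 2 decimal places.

u* ≈ 1.00 m/s

Log law: V(z) = (u*/κ) · ln(z/z₀) ⇒ u* = κ · V / ln(z/z₀)
u* = 0.4 × 10.5 / ln(15.0/0.222) = 0.4 × 10.5 / 4.2131
   = 4.2000 / 4.2131 = 0.9969 m/s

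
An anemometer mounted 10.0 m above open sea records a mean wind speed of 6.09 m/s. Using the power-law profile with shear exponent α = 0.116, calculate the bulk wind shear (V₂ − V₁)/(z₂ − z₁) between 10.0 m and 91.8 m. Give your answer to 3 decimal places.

Power law: V₂ = V₁ · (z₂/z₁)^α = 6.09 × (9.1800)^0.116 = 7.8760 m/s
ΔV/Δz = (7.8760 − 6.09)/(91.8 − 10.0) = 1.7860/81.8000 = 0.02183 m/s/m

0.022 m/s/m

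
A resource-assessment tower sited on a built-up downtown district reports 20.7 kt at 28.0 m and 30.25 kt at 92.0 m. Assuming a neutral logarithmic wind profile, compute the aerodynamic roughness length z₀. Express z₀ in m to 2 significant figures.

Log law: V(z) ∝ ln(z/z₀). With r = V₁/V₂ = 20.7/30.25 = 0.68430,
r · ln(z₂/z₀) = ln(z₁/z₀) ⇒ ln z₀ = (ln z₁ − r·ln z₂)/(1 − r)
ln z₀ = (3.33220 − 0.68430×4.52179) / 0.31570 = 0.7537
z₀ = exp(0.7537) = 2.125 m

z₀ ≈ 2.1 m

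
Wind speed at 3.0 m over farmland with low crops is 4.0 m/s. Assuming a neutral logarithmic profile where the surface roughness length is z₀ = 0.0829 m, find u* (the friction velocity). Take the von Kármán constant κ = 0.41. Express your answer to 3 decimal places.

Log law: V(z) = (u*/κ) · ln(z/z₀) ⇒ u* = κ · V / ln(z/z₀)
u* = 0.41 × 4.0 / ln(3.0/0.0829) = 0.41 × 4.0 / 3.5887
   = 1.6400 / 3.5887 = 0.4570 m/s

u* ≈ 0.457 m/s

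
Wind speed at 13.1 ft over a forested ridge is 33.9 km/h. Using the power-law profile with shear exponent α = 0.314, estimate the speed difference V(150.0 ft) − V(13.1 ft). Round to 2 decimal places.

Power law: V₂ = V₁ · (z₂/z₁)^α = 33.9 × (11.4504)^0.314 = 72.8902 km/h
ΔV = 72.8902 − 33.9 = 38.9902 km/h

38.99 km/h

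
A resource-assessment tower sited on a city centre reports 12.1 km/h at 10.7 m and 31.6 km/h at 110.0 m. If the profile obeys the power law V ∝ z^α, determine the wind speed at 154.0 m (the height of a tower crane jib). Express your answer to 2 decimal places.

36.30 km/h

First find α: α = ln(V₂/V₁)/ln(z₂/z₁) = ln(31.6/12.1)/ln(110.0/10.7) = 0.95995/2.33024 = 0.4120
Extrapolate from 110.0 m to 154.0 m: V₃ = 31.6 × (154.0/110.0)^0.4120 = 31.6 × 1.1487 = 36.2982 km/h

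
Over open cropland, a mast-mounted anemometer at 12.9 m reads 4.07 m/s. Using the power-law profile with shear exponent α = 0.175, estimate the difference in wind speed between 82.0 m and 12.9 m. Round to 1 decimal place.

Power law: V₂ = V₁ · (z₂/z₁)^α = 4.07 × (6.3566)^0.175 = 5.6255 m/s
ΔV = 5.6255 − 4.07 = 1.5555 m/s

1.6 m/s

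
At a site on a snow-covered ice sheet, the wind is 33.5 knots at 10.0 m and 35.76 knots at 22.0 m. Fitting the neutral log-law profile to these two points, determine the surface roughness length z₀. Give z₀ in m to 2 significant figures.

Log law: V(z) ∝ ln(z/z₀). With r = V₁/V₂ = 33.5/35.76 = 0.93680,
r · ln(z₂/z₀) = ln(z₁/z₀) ⇒ ln z₀ = (ln z₁ − r·ln z₂)/(1 − r)
ln z₀ = (2.30259 − 0.93680×3.09104) / 0.06320 = -9.3847
z₀ = exp(-9.3847) = 0.00008400 m

z₀ ≈ 0.000084 m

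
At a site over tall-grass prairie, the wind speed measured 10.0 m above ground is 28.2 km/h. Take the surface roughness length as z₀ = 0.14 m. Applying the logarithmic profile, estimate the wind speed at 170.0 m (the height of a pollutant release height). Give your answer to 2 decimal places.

46.92 km/h

Log law: V(z) ∝ ln(z/z₀), so V₂/V₁ = ln(z₂/z₀) / ln(z₁/z₀).
ln(170.0/0.14) = 7.1019, ln(10.0/0.14) = 4.2687
V₂ = 28.2 × 7.1019/4.2687 = 28.2 × 1.6637 = 46.9169 km/h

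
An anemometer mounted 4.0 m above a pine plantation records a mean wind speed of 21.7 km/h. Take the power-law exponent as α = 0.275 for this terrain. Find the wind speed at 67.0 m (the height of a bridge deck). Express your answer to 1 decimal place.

47.1 km/h

Power-law profile: V₂ = V₁ · (z₂/z₁)^α
V₂ = 21.7 × (67.0/4.0)^0.275 = 21.7 × (16.7500)^0.275
    = 21.7 × 2.1707 = 47.1047 km/h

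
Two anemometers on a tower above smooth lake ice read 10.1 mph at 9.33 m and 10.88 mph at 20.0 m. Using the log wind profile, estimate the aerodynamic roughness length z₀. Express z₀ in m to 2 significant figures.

z₀ ≈ 0.00048 m

Log law: V(z) ∝ ln(z/z₀). With r = V₁/V₂ = 10.1/10.88 = 0.92831,
r · ln(z₂/z₀) = ln(z₁/z₀) ⇒ ln z₀ = (ln z₁ − r·ln z₂)/(1 − r)
ln z₀ = (2.23324 − 0.92831×2.99573) / 0.07169 = -7.6401
z₀ = exp(-7.6401) = 0.0004808 m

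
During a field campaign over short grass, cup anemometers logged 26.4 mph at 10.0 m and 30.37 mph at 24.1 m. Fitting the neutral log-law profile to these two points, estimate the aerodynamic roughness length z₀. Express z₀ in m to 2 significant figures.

z₀ ≈ 0.029 m

Log law: V(z) ∝ ln(z/z₀). With r = V₁/V₂ = 26.4/30.37 = 0.86928,
r · ln(z₂/z₀) = ln(z₁/z₀) ⇒ ln z₀ = (ln z₁ − r·ln z₂)/(1 − r)
ln z₀ = (2.30259 − 0.86928×3.18221) / 0.13072 = -3.5468
z₀ = exp(-3.5468) = 0.02882 m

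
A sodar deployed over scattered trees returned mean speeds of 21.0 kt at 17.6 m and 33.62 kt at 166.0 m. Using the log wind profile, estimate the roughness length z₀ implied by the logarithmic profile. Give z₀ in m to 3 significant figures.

z₀ ≈ 0.420 m

Log law: V(z) ∝ ln(z/z₀). With r = V₁/V₂ = 21.0/33.62 = 0.62463,
r · ln(z₂/z₀) = ln(z₁/z₀) ⇒ ln z₀ = (ln z₁ − r·ln z₂)/(1 − r)
ln z₀ = (2.86790 − 0.62463×5.11199) / 0.37537 = -0.8663
z₀ = exp(-0.8663) = 0.4205 m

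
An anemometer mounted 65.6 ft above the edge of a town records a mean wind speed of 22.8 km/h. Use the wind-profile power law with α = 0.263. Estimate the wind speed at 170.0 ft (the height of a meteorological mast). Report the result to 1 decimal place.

29.3 km/h

Power-law profile: V₂ = V₁ · (z₂/z₁)^α
V₂ = 22.8 × (170.0/65.6)^0.263 = 22.8 × (2.5915)^0.263
    = 22.8 × 1.2846 = 29.2885 km/h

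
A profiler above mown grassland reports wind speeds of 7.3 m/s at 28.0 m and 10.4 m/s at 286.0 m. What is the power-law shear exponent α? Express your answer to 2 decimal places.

Power law: V₂/V₁ = (z₂/z₁)^α ⇒ α = ln(V₂/V₁) / ln(z₂/z₁)
α = ln(10.4/7.3) / ln(286.0/28.0) = ln(1.4247) / ln(10.2143)
  = 0.35393 / 2.32379 = 0.15231

α ≈ 0.15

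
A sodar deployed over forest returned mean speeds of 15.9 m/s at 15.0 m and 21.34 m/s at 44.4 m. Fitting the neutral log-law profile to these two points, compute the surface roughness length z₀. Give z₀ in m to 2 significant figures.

Log law: V(z) ∝ ln(z/z₀). With r = V₁/V₂ = 15.9/21.34 = 0.74508,
r · ln(z₂/z₀) = ln(z₁/z₀) ⇒ ln z₀ = (ln z₁ − r·ln z₂)/(1 − r)
ln z₀ = (2.70805 − 0.74508×3.79324) / 0.25492 = -0.4637
z₀ = exp(-0.4637) = 0.6289 m

z₀ ≈ 0.63 m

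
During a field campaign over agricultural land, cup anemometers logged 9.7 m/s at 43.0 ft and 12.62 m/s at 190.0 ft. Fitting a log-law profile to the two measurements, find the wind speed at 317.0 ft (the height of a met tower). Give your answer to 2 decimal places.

13.63 m/s

Log law: V ∝ ln(z/z₀). From the pair, with r = V₁/V₂ = 0.76862,
ln z₀ = (ln z₁ − r·ln z₂)/(1 − r) = (3.7612 − 0.76862×5.2470)/0.23138 = -1.1746 → z₀ = 0.3089 ft
V₃ = V₁ · ln(z₃/z₀)/ln(z₁/z₀) = 9.7 × 6.9335/4.9358 = 13.6260 m/s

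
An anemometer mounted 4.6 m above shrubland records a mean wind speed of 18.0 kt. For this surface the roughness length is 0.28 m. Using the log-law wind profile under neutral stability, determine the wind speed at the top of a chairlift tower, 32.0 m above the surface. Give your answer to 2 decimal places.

Log law: V(z) ∝ ln(z/z₀), so V₂/V₁ = ln(z₂/z₀) / ln(z₁/z₀).
ln(32.0/0.28) = 4.7387, ln(4.6/0.28) = 2.7990
V₂ = 18.0 × 4.7387/2.7990 = 18.0 × 1.6930 = 30.4737 kt

30.47 kt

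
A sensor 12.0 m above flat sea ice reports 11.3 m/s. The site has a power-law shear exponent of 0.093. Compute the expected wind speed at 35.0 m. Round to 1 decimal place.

12.5 m/s

Power-law profile: V₂ = V₁ · (z₂/z₁)^α
V₂ = 11.3 × (35.0/12.0)^0.093 = 11.3 × (2.9167)^0.093
    = 11.3 × 1.1047 = 12.4828 m/s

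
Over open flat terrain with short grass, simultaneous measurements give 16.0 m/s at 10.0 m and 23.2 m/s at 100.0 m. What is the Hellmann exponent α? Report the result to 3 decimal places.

α ≈ 0.161

Power law: V₂/V₁ = (z₂/z₁)^α ⇒ α = ln(V₂/V₁) / ln(z₂/z₁)
α = ln(23.2/16.0) / ln(100.0/10.0) = ln(1.4500) / ln(10.0000)
  = 0.37156 / 2.30259 = 0.16137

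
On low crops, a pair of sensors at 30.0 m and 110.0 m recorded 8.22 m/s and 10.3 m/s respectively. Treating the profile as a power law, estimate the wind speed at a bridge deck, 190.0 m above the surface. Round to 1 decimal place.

11.3 m/s

First find α: α = ln(V₂/V₁)/ln(z₂/z₁) = ln(10.3/8.22)/ln(110.0/30.0) = 0.22557/1.29928 = 0.1736
Extrapolate from 110.0 m to 190.0 m: V₃ = 10.3 × (190.0/110.0)^0.1736 = 10.3 × 1.0995 = 11.3252 m/s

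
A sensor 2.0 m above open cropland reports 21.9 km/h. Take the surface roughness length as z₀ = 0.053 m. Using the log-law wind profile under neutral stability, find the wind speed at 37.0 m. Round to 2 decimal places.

39.50 km/h

Log law: V(z) ∝ ln(z/z₀), so V₂/V₁ = ln(z₂/z₀) / ln(z₁/z₀).
ln(37.0/0.053) = 6.5484, ln(2.0/0.053) = 3.6306
V₂ = 21.9 × 6.5484/3.6306 = 21.9 × 1.8037 = 39.5001 km/h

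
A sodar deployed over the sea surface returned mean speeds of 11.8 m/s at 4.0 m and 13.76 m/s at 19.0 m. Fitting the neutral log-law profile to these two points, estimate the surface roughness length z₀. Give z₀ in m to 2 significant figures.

z₀ ≈ 0.00034 m

Log law: V(z) ∝ ln(z/z₀). With r = V₁/V₂ = 11.8/13.76 = 0.85756,
r · ln(z₂/z₀) = ln(z₁/z₀) ⇒ ln z₀ = (ln z₁ − r·ln z₂)/(1 − r)
ln z₀ = (1.38629 − 0.85756×2.94444) / 0.14244 = -7.9944
z₀ = exp(-7.9944) = 0.0003374 m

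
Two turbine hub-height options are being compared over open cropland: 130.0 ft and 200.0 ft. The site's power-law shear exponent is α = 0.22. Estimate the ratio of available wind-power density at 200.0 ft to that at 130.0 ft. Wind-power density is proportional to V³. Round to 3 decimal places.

1.329

Speed ratio: V_B/V_A = (z_B/z_A)^α = (200.0/130.0)^0.22 = (1.5385)^0.22 = 1.09941
Power-density ratio: P_B/P_A = (V_B/V_A)³ = (1.09941)³ = 1.32885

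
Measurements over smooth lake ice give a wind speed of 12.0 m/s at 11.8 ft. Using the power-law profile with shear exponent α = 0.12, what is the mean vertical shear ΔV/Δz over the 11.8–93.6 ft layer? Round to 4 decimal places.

Power law: V₂ = V₁ · (z₂/z₁)^α = 12.0 × (7.9322)^0.12 = 15.3854 m/s
ΔV/Δz = (15.3854 − 12.0)/(93.6 − 11.8) = 3.3854/81.8000 = 0.04139 m/s/ft

0.0414 m/s/ft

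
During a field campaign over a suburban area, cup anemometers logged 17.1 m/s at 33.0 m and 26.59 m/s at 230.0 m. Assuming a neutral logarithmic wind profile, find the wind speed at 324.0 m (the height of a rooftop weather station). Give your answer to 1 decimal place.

Log law: V ∝ ln(z/z₀). From the pair, with r = V₁/V₂ = 0.64310,
ln z₀ = (ln z₁ − r·ln z₂)/(1 − r) = (3.4965 − 0.64310×5.4381)/0.35690 = -0.0020 → z₀ = 0.9980 m
V₃ = V₁ · ln(z₃/z₀)/ln(z₁/z₀) = 17.1 × 5.7827/3.4985 = 28.2649 m/s

28.3 m/s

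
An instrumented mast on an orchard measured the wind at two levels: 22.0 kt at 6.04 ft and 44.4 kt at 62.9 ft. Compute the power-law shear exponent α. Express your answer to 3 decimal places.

Power law: V₂/V₁ = (z₂/z₁)^α ⇒ α = ln(V₂/V₁) / ln(z₂/z₁)
α = ln(44.4/22.0) / ln(62.9/6.04) = ln(2.0182) / ln(10.4139)
  = 0.70220 / 2.34314 = 0.29968

α ≈ 0.300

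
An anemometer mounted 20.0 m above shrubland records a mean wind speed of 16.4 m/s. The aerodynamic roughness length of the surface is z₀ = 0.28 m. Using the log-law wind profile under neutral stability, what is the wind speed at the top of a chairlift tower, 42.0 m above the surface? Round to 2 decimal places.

Log law: V(z) ∝ ln(z/z₀), so V₂/V₁ = ln(z₂/z₀) / ln(z₁/z₀).
ln(42.0/0.28) = 5.0106, ln(20.0/0.28) = 4.2687
V₂ = 16.4 × 5.0106/4.2687 = 16.4 × 1.1738 = 19.2505 m/s

19.25 m/s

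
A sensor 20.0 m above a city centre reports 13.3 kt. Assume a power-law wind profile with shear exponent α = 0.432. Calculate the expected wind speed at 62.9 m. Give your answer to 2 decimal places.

21.82 kt

Power-law profile: V₂ = V₁ · (z₂/z₁)^α
V₂ = 13.3 × (62.9/20.0)^0.432 = 13.3 × (3.1450)^0.432
    = 13.3 × 1.6405 = 21.8184 kt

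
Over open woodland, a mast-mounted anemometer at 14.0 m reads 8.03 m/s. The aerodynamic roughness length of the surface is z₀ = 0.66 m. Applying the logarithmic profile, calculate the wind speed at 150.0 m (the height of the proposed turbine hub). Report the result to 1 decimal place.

14.3 m/s

Log law: V(z) ∝ ln(z/z₀), so V₂/V₁ = ln(z₂/z₀) / ln(z₁/z₀).
ln(150.0/0.66) = 5.4262, ln(14.0/0.66) = 3.0546
V₂ = 8.03 × 5.4262/3.0546 = 8.03 × 1.7764 = 14.2645 m/s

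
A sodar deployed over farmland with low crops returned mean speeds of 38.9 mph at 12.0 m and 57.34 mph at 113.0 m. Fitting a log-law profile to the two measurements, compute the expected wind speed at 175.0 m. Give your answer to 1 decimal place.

Log law: V ∝ ln(z/z₀). From the pair, with r = V₁/V₂ = 0.67841,
ln z₀ = (ln z₁ − r·ln z₂)/(1 − r) = (2.4849 − 0.67841×4.7274)/0.32159 = -2.2457 → z₀ = 0.1059 m
V₃ = V₁ · ln(z₃/z₀)/ln(z₁/z₀) = 38.9 × 7.4105/4.7306 = 60.9367 mph

60.9 mph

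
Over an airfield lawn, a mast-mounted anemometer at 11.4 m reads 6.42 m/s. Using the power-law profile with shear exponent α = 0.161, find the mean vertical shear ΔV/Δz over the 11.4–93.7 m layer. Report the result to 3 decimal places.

Power law: V₂ = V₁ · (z₂/z₁)^α = 6.42 × (8.2193)^0.161 = 9.0120 m/s
ΔV/Δz = (9.0120 − 6.42)/(93.7 − 11.4) = 2.5920/82.3000 = 0.03150 m/s/m

0.031 m/s/m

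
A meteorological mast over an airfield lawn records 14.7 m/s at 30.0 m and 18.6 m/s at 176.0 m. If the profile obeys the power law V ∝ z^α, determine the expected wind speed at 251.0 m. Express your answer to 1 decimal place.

19.5 m/s

First find α: α = ln(V₂/V₁)/ln(z₂/z₁) = ln(18.6/14.7)/ln(176.0/30.0) = 0.23531/1.76929 = 0.1330
Extrapolate from 176.0 m to 251.0 m: V₃ = 18.6 × (251.0/176.0)^0.1330 = 18.6 × 1.0483 = 19.4992 m/s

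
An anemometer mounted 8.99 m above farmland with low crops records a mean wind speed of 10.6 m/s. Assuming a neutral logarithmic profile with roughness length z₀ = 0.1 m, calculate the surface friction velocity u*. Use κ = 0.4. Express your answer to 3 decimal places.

u* ≈ 0.942 m/s

Log law: V(z) = (u*/κ) · ln(z/z₀) ⇒ u* = κ · V / ln(z/z₀)
u* = 0.4 × 10.6 / ln(8.99/0.1) = 0.4 × 10.6 / 4.4987
   = 4.2400 / 4.4987 = 0.9425 m/s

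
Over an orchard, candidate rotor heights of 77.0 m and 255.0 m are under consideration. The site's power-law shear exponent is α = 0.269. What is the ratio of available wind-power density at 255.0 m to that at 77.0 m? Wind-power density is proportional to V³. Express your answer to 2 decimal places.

Speed ratio: V_B/V_A = (z_B/z_A)^α = (255.0/77.0)^0.269 = (3.3117)^0.269 = 1.38005
Power-density ratio: P_B/P_A = (V_B/V_A)³ = (1.38005)³ = 2.62833

2.63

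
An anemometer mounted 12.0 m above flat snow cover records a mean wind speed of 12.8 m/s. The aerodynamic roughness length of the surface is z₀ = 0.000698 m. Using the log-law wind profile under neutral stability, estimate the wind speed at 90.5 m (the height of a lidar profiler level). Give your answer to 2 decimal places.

15.45 m/s

Log law: V(z) ∝ ln(z/z₀), so V₂/V₁ = ln(z₂/z₀) / ln(z₁/z₀).
ln(90.5/0.000698) = 11.7726, ln(12.0/0.000698) = 9.7522
V₂ = 12.8 × 11.7726/9.7522 = 12.8 × 1.2072 = 15.4519 m/s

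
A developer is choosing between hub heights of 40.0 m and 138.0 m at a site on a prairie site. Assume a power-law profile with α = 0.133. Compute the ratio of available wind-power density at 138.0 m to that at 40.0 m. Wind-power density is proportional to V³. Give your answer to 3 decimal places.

Speed ratio: V_B/V_A = (z_B/z_A)^α = (138.0/40.0)^0.133 = (3.4500)^0.133 = 1.17904
Power-density ratio: P_B/P_A = (V_B/V_A)³ = (1.17904)³ = 1.63904

1.639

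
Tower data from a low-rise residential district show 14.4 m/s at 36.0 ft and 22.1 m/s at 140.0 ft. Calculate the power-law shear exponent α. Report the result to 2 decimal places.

α ≈ 0.32

Power law: V₂/V₁ = (z₂/z₁)^α ⇒ α = ln(V₂/V₁) / ln(z₂/z₁)
α = ln(22.1/14.4) / ln(140.0/36.0) = ln(1.5347) / ln(3.8889)
  = 0.42835 / 1.35812 = 0.31540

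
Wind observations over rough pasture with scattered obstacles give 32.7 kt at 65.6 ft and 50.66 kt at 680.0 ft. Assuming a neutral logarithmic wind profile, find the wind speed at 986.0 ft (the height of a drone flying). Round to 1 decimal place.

53.5 kt

Log law: V ∝ ln(z/z₀). From the pair, with r = V₁/V₂ = 0.64548,
ln z₀ = (ln z₁ − r·ln z₂)/(1 − r) = (4.1836 − 0.64548×6.5221)/0.35452 = -0.0742 → z₀ = 0.9285 ft
V₃ = V₁ · ln(z₃/z₀)/ln(z₁/z₀) = 32.7 × 6.9678/4.2578 = 53.5136 kt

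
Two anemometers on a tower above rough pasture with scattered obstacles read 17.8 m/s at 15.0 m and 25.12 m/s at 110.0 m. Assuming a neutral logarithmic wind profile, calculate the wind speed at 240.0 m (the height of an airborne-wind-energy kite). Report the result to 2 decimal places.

Log law: V ∝ ln(z/z₀). From the pair, with r = V₁/V₂ = 0.70860,
ln z₀ = (ln z₁ − r·ln z₂)/(1 − r) = (2.7081 − 0.70860×4.7005)/0.29140 = -2.1369 → z₀ = 0.1180 m
V₃ = V₁ · ln(z₃/z₀)/ln(z₁/z₀) = 17.8 × 7.6176/4.8450 = 27.9862 m/s

27.99 m/s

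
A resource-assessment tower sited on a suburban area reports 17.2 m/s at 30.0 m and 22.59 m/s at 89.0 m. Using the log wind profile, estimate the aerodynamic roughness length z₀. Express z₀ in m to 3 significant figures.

z₀ ≈ 0.933 m

Log law: V(z) ∝ ln(z/z₀). With r = V₁/V₂ = 17.2/22.59 = 0.76140,
r · ln(z₂/z₀) = ln(z₁/z₀) ⇒ ln z₀ = (ln z₁ − r·ln z₂)/(1 − r)
ln z₀ = (3.40120 − 0.76140×4.48864) / 0.23860 = -0.0689
z₀ = exp(-0.0689) = 0.9334 m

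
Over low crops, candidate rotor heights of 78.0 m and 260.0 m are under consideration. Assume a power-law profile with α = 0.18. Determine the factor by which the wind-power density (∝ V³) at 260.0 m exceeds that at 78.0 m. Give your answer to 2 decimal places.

1.92

Speed ratio: V_B/V_A = (z_B/z_A)^α = (260.0/78.0)^0.18 = (3.3333)^0.18 = 1.24199
Power-density ratio: P_B/P_A = (V_B/V_A)³ = (1.24199)³ = 1.91582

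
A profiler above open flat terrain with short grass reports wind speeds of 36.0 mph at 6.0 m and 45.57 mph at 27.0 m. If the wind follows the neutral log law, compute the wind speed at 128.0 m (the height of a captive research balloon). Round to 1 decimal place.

55.5 mph

Log law: V ∝ ln(z/z₀). From the pair, with r = V₁/V₂ = 0.78999,
ln z₀ = (ln z₁ − r·ln z₂)/(1 − r) = (1.7918 − 0.78999×3.2958)/0.21001 = -3.8662 → z₀ = 0.02094 m
V₃ = V₁ · ln(z₃/z₀)/ln(z₁/z₀) = 36.0 × 8.7182/5.6580 = 55.4716 mph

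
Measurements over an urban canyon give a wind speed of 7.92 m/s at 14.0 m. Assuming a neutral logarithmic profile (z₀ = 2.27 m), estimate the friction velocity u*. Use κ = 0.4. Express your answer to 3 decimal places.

Log law: V(z) = (u*/κ) · ln(z/z₀) ⇒ u* = κ · V / ln(z/z₀)
u* = 0.4 × 7.92 / ln(14.0/2.27) = 0.4 × 7.92 / 1.8193
   = 3.1680 / 1.8193 = 1.7414 m/s

u* ≈ 1.741 m/s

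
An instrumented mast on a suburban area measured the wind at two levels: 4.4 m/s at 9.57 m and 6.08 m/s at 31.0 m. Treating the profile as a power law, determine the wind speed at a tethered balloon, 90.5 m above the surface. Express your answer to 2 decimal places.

8.16 m/s

First find α: α = ln(V₂/V₁)/ln(z₂/z₁) = ln(6.08/4.4)/ln(31.0/9.57) = 0.32340/1.17535 = 0.2752
Extrapolate from 31.0 m to 90.5 m: V₃ = 6.08 × (90.5/31.0)^0.2752 = 6.08 × 1.3428 = 8.1645 m/s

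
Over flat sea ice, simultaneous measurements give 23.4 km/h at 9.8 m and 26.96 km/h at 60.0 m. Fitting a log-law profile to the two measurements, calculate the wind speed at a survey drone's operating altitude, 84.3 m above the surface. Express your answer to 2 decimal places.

Log law: V ∝ ln(z/z₀). From the pair, with r = V₁/V₂ = 0.86795,
ln z₀ = (ln z₁ − r·ln z₂)/(1 − r) = (2.2824 − 0.86795×4.0943)/0.13205 = -9.6277 → z₀ = 0.00006588 m
V₃ = V₁ · ln(z₃/z₀)/ln(z₁/z₀) = 23.4 × 14.0621/11.9101 = 27.6281 km/h

27.63 km/h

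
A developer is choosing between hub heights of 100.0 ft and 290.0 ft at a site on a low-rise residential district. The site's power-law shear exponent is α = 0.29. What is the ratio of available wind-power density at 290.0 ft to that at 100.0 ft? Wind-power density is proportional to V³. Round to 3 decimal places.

2.525

Speed ratio: V_B/V_A = (z_B/z_A)^α = (290.0/100.0)^0.29 = (2.9000)^0.29 = 1.36174
Power-density ratio: P_B/P_A = (V_B/V_A)³ = (1.36174)³ = 2.52514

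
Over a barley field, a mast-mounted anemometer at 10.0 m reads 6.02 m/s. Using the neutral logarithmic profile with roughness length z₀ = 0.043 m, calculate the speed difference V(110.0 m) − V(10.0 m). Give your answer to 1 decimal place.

Log law: V₂ = V₁ · ln(z₂/z₀)/ln(z₁/z₀) = 6.02 × 7.8470/5.4491 = 8.6691 m/s
ΔV = 8.6691 − 6.02 = 2.6491 m/s

2.6 m/s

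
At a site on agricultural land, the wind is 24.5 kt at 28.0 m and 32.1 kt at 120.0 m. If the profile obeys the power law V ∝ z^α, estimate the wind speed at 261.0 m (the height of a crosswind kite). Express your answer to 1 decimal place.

First find α: α = ln(V₂/V₁)/ln(z₂/z₁) = ln(32.1/24.5)/ln(120.0/28.0) = 0.27018/1.45529 = 0.1857
Extrapolate from 120.0 m to 261.0 m: V₃ = 32.1 × (261.0/120.0)^0.1857 = 32.1 × 1.1552 = 37.0814 kt

37.1 kt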